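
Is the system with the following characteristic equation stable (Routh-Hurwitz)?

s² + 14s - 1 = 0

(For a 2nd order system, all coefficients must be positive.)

Coefficients: 1, 14, -1. c=-1 not positive, so system is unstable.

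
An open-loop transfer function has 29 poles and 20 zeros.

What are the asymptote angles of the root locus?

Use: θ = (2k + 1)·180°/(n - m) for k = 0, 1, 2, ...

n - m = 29 - 20 = 9. Angles: θk = (2k + 1)·180°/9 = 20°, 60°, 100°, 140°, 180°, 220°, 260°, 300°, 340°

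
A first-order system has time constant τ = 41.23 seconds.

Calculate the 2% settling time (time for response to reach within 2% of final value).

For first-order system, 2% settling time ≈ 4τ = 4 × 41.23 = 164.92 s.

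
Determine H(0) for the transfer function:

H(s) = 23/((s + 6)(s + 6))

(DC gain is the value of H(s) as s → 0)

DC gain = H(0) = 23/(6 × 6) = 23/36 = 0.6389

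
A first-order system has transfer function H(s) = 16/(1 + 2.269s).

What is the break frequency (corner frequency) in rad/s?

Corner frequency = 1/τ = 1/2.269 = 0.441 rad/s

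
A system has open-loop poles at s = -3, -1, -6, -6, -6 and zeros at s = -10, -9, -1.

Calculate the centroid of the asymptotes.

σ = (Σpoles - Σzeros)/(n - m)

σ = (Σpoles - Σzeros)/(n - m) = (-22 - (-20))/(5 - 3) = -2/2 = -1.0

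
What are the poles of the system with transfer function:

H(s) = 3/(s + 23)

Pole is where denominator = 0: s + 23 = 0, so s = -23.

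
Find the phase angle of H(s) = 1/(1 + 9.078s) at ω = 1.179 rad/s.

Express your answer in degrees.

Phase = -arctan(ωτ) = -arctan(1.179 × 9.078) = -84.7°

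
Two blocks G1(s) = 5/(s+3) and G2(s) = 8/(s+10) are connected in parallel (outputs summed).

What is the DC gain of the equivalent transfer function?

Parallel: G_eq = G1 + G2. DC gain = G1(0) + G2(0) = 5/3 + 8/10 = 1.6667 + 0.8 = 2.4667.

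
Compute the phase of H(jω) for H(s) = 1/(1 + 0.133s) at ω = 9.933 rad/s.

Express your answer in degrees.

Phase = -arctan(ωτ) = -arctan(9.933 × 0.133) = -52.9°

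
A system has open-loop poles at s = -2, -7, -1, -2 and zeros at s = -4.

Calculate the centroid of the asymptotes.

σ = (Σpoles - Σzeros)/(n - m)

σ = (Σpoles - Σzeros)/(n - m) = (-12 - (-4))/(4 - 1) = -8/3 = -2.67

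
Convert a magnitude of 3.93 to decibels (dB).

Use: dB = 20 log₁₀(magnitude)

dB = 20 log₁₀(3.93) = 11.9 dB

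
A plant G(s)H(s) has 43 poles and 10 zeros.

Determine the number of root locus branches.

Root locus has n branches where n = number of poles = 43.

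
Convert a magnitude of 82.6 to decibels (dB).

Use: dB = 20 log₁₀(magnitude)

dB = 20 log₁₀(82.6) = 38.3 dB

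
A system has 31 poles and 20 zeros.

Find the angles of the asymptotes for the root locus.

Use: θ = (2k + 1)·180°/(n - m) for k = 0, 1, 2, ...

n - m = 31 - 20 = 11. Angles: θk = (2k + 1)·180°/11 = 16.36°, 49.09°, 81.82°, 114.55°, 147.27°, 180°, 212.73°, 245.45°, 278.18°, 310.91°, 343.64°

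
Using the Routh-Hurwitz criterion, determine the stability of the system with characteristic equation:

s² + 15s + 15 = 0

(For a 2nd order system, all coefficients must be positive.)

Coefficients: 1, 15, 15. All positive, so system is stable.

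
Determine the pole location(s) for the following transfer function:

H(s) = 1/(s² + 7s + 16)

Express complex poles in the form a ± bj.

Discriminant = 7² - 4×1×16 = 49 - 64 = -15 < 0, so the poles are a complex conjugate pair s = (-7 ± j√15)/(2×1). Real part = -7/(2×1) = -7/2 = -3.5; imaginary part = ±√15/(2×1) ≈ 1.9365. Poles: s = -3.5 ± 1.9365j.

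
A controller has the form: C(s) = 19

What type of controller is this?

This is a Proportional (P) controller.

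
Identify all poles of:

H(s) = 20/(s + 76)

Pole is where denominator = 0: s + 76 = 0, so s = -76.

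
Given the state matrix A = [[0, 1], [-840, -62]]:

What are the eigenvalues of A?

det(A - λI) = λ² - (-62)λ + 840 = (λ - (-20))(λ - (-42)). Eigenvalues: -20, -42.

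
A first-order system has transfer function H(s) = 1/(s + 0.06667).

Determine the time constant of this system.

For H(s) = 1/(s + 1/τ), the pole is at -1/τ = -0.06667, so τ = 1/0.06667 = 15 s.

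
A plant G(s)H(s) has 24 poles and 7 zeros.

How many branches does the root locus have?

Root locus has n branches where n = number of poles = 24.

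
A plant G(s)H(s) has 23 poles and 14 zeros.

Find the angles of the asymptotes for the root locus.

n - m = 23 - 14 = 9. Angles: θk = (2k + 1)·180°/9 = 20°, 60°, 100°, 140°, 180°, 220°, 260°, 300°, 340°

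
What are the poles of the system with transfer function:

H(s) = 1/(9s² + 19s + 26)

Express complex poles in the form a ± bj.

Discriminant = 19² - 4×9×26 = 361 - 936 = -575 < 0, so the poles are a complex conjugate pair s = (-19 ± j√575)/(2×9). Real part = -19/(2×9) = -19/18 ≈ -1.0556; imaginary part = ±√575/(2×9) ≈ 1.3322. Poles: s = -1.0556 ± 1.3322j.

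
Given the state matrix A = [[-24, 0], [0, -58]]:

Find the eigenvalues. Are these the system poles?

For diagonal matrix, eigenvalues are diagonal entries: λ₁ = -24, λ₂ = -58. Eigenvalues of A = system poles.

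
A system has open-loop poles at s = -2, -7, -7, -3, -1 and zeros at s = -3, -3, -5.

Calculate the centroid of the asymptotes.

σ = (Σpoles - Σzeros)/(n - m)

σ = (Σpoles - Σzeros)/(n - m) = (-20 - (-11))/(5 - 3) = -9/2 = -4.5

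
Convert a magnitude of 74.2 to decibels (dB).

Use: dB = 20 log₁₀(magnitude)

dB = 20 log₁₀(74.2) = 37.4 dB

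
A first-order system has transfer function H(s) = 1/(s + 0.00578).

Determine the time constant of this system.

For H(s) = 1/(s + 1/τ), the pole is at -1/τ = -0.00578, so τ = 1/0.00578 = 173 s.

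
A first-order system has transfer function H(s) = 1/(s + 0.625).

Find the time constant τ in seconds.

For H(s) = 1/(s + 1/τ), the pole is at -1/τ = -0.625, so τ = 1/0.625 = 1.6 s.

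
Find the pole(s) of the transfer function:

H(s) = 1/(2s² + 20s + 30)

Discriminant = 20² - 4×2×30 = 400 - 240 = 160 > 0, so two distinct real poles. Using quadratic formula: s = (-20 ± √160)/(2×2) = (-20 ± √160)/4, with √160 ≈ 12.6491. s₁ ≈ -1.8377, s₂ ≈ -8.1623. Poles: s₁ = -1.8377, s₂ = -8.1623.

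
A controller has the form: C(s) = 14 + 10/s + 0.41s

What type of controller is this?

This is a Proportional-Integral-Derivative (PID) controller.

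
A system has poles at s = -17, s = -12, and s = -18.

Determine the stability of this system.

All poles are in the left half-plane. System is stable.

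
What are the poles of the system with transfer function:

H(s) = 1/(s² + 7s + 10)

Discriminant = 7² - 4×1×10 = 49 - 40 = 9 > 0, so two distinct real poles. Using quadratic formula: s = (-7 ± √9)/(2×1) = (-7 ± √9)/2, with √9 = 3. s₁ = -4/2 = -2, s₂ = -10/2 = -5. Poles: s₁ = -2, s₂ = -5.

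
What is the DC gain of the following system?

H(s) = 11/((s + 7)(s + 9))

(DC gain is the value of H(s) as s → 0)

DC gain = H(0) = 11/(7 × 9) = 11/63 = 0.1746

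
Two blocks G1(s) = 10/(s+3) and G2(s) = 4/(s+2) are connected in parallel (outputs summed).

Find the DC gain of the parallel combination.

Parallel: G_eq = G1 + G2. DC gain = G1(0) + G2(0) = 10/3 + 4/2 = 3.3333 + 2 = 5.3333.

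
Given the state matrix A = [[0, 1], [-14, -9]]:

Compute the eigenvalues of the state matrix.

det(A - λI) = λ² - (-9)λ + 14 = (λ - (-7))(λ - (-2)). Eigenvalues: -7, -2.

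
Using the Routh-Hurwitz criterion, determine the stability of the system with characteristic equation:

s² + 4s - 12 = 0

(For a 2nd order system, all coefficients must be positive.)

Coefficients: 1, 4, -12. c=-12 not positive, so system is unstable.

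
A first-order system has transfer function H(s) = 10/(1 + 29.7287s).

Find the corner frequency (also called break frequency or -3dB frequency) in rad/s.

Corner frequency = 1/τ = 1/29.7287 = 0.034 rad/s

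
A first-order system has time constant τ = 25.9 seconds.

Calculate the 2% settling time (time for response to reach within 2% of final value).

For first-order system, 2% settling time ≈ 4τ = 4 × 25.9 = 103.6 s.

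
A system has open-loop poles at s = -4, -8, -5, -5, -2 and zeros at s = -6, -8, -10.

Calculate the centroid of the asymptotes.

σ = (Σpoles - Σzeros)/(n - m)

σ = (Σpoles - Σzeros)/(n - m) = (-24 - (-24))/(5 - 3) = 0/2 = 0.0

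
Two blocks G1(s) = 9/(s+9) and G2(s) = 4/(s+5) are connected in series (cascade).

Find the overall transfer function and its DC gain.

Series: multiply transfer functions. G_eq = 9/(s+9) × 4/(s+5) = 36/((s+9)(s+5)). DC gain = 36/(9×5) = 0.8.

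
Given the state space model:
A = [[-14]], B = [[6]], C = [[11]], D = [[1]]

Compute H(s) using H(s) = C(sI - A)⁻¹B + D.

(sI - A)⁻¹ = 1/(s + 14). H(s) = 11×6/(s + 14) + 1 = (s + 80)/(s + 14).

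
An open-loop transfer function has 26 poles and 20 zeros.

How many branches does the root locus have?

Root locus has n branches where n = number of poles = 26.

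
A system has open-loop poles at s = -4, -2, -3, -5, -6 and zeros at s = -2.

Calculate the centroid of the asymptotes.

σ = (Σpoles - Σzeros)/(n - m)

σ = (Σpoles - Σzeros)/(n - m) = (-20 - (-2))/(5 - 1) = -18/4 = -4.5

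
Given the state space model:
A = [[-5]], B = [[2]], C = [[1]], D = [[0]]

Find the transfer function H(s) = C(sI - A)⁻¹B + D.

(sI - A)⁻¹ = 1/(s + 5). H(s) = 1 × 2/(s + 5) + 0 = 2/(s + 5).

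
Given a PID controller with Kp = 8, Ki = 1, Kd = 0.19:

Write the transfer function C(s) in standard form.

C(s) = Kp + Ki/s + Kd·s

Substituting values: C(s) = 8 + 1/s + 0.19s = (0.19s² + 8s + 1)/s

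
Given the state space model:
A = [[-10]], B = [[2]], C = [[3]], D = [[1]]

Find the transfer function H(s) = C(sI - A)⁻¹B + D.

(sI - A)⁻¹ = 1/(s + 10). H(s) = 3×2/(s + 10) + 1 = (s + 16)/(s + 10).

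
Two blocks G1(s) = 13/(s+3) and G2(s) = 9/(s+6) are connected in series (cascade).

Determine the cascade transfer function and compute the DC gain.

Series: multiply transfer functions. G_eq = 13/(s+3) × 9/(s+6) = 117/((s+3)(s+6)). DC gain = 117/(3×6) = 6.5.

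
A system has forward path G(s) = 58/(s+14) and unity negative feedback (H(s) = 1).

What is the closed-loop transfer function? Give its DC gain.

T(s) = G/(1+GH) = [58/(s+14)] / [1 + 58/(s+14)] = 58/(s+14+58) = 58/(s+72). DC gain = 58/72 = 0.8056.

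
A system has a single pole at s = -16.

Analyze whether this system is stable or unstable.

Pole at s = -16 is in the left half-plane. Stable.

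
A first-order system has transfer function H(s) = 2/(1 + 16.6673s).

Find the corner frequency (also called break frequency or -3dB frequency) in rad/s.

Corner frequency = 1/τ = 1/16.6673 = 0.06 rad/s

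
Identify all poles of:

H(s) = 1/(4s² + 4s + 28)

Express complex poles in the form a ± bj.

Discriminant = 4² - 4×4×28 = 16 - 448 = -432 < 0, so the poles are a complex conjugate pair s = (-4 ± j√432)/(2×4). Real part = -4/(2×4) = -4/8 = -0.5; imaginary part = ±√432/(2×4) ≈ 2.5981. Poles: s = -0.5 ± 2.5981j.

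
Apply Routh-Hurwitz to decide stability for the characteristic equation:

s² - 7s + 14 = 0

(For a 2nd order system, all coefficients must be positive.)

Coefficients: 1, -7, 14. b=-7 not positive, so system is unstable.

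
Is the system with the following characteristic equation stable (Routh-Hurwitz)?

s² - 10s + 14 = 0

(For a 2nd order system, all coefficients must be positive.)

Coefficients: 1, -10, 14. b=-10 not positive, so system is unstable.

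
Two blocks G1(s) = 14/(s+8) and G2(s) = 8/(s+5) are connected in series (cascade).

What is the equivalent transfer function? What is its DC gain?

Series: multiply transfer functions. G_eq = 14/(s+8) × 8/(s+5) = 112/((s+8)(s+5)). DC gain = 112/(8×5) = 2.8.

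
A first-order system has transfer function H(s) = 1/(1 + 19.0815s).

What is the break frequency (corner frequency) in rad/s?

Corner frequency = 1/τ = 1/19.0815 = 0.052 rad/s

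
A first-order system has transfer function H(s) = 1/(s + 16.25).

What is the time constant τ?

For H(s) = 1/(s + 1/τ), the pole is at -1/τ = -16.25, so τ = 1/16.25 = 0.0615 s.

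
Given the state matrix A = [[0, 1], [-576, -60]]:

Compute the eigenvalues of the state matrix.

det(A - λI) = λ² - (-60)λ + 576 = (λ - (-48))(λ - (-12)). Eigenvalues: -48, -12.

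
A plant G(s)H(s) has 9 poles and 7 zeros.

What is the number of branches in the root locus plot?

Root locus has n branches where n = number of poles = 9.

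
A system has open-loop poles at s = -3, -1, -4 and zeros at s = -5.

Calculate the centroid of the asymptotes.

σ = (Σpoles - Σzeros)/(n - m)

σ = (Σpoles - Σzeros)/(n - m) = (-8 - (-5))/(3 - 1) = -3/2 = -1.5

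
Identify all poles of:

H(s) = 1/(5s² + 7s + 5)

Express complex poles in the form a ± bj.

Discriminant = 7² - 4×5×5 = 49 - 100 = -51 < 0, so the poles are a complex conjugate pair s = (-7 ± j√51)/(2×5). Real part = -7/(2×5) = -7/10 = -0.7; imaginary part = ±√51/(2×5) ≈ 0.7141. Poles: s = -0.7 ± 0.7141j.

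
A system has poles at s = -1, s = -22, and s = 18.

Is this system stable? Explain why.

Pole(s) at s = 18 are not in the left half-plane. System is unstable.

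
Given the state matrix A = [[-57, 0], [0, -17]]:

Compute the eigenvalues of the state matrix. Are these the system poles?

For diagonal matrix, eigenvalues are diagonal entries: λ₁ = -57, λ₂ = -17. Eigenvalues of A = system poles.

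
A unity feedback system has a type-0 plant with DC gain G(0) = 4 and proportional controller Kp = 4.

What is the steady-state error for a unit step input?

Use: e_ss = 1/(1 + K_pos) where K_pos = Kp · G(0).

K_pos = Kp · G(0) = 4 × 4 = 16. e_ss = 1/(1 + 16) = 0.0588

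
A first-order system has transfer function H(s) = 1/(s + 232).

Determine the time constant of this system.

For H(s) = 1/(s + 1/τ), the pole is at -1/τ = -232, so τ = 1/232 = 0.0043 s.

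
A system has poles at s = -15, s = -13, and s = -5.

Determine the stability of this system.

All poles are in the left half-plane. System is stable.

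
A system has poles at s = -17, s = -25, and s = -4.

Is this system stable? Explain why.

All poles are in the left half-plane. System is stable.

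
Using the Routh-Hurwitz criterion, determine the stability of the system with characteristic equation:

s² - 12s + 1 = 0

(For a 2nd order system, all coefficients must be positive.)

Coefficients: 1, -12, 1. b=-12 not positive, so system is unstable.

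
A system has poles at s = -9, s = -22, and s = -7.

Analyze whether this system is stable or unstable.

All poles are in the left half-plane. System is stable.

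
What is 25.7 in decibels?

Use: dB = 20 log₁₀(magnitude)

dB = 20 log₁₀(25.7) = 28.2 dB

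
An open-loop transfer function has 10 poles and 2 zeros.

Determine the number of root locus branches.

Root locus has n branches where n = number of poles = 10.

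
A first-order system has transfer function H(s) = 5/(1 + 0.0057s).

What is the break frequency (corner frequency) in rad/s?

Corner frequency = 1/τ = 1/0.0057 = 175.439 rad/s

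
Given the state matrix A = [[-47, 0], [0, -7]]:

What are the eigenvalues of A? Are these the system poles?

For diagonal matrix, eigenvalues are diagonal entries: λ₁ = -47, λ₂ = -7. Eigenvalues of A = system poles.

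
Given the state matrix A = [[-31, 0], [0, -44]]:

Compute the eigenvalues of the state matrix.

For diagonal matrix, eigenvalues are diagonal entries: λ₁ = -31, λ₂ = -44.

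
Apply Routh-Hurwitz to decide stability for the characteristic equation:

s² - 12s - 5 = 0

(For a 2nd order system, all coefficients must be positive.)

Coefficients: 1, -12, -5. b=-12, c=-5 not positive, so system is unstable.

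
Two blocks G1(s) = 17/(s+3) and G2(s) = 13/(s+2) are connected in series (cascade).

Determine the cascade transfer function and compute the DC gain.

Series: multiply transfer functions. G_eq = 17/(s+3) × 13/(s+2) = 221/((s+3)(s+2)). DC gain = 221/(3×2) = 36.8333.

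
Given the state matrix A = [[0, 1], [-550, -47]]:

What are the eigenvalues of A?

det(A - λI) = λ² - (-47)λ + 550 = (λ - (-25))(λ - (-22)). Eigenvalues: -25, -22.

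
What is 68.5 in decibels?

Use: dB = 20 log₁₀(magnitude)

dB = 20 log₁₀(68.5) = 36.7 dB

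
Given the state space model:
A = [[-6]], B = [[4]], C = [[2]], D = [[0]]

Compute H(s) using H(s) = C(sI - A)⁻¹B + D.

(sI - A)⁻¹ = 1/(s + 6). H(s) = 2 × 4/(s + 6) + 0 = 8/(s + 6).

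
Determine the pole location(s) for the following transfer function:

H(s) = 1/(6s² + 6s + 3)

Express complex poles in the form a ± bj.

Discriminant = 6² - 4×6×3 = 36 - 72 = -36 < 0, so the poles are a complex conjugate pair s = (-6 ± j√36)/(2×6). Real part = -6/(2×6) = -6/12 = -0.5; imaginary part = ±√36/(2×6) = 6/12 = 0.5. Poles: s = -0.5 ± 0.5j.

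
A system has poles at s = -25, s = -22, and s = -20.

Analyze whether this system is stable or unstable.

All poles are in the left half-plane. System is stable.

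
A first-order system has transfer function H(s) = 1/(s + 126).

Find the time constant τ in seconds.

For H(s) = 1/(s + 1/τ), the pole is at -1/τ = -126, so τ = 1/126 = 0.0079 s.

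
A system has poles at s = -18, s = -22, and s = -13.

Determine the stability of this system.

All poles are in the left half-plane. System is stable.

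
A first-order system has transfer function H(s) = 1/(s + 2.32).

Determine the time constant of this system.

For H(s) = 1/(s + 1/τ), the pole is at -1/τ = -2.32, so τ = 1/2.32 = 0.4310 s.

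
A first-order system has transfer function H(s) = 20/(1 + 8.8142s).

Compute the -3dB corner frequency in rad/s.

Corner frequency = 1/τ = 1/8.8142 = 0.113 rad/s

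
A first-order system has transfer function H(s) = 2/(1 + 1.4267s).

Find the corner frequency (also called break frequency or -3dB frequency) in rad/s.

Corner frequency = 1/τ = 1/1.4267 = 0.701 rad/s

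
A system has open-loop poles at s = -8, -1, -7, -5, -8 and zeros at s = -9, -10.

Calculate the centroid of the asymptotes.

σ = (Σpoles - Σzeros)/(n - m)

σ = (Σpoles - Σzeros)/(n - m) = (-29 - (-19))/(5 - 2) = -10/3 = -3.33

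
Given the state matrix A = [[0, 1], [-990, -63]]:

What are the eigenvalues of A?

det(A - λI) = λ² - (-63)λ + 990 = (λ - (-30))(λ - (-33)). Eigenvalues: -30, -33.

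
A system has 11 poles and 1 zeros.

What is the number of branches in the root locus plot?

Root locus has n branches where n = number of poles = 11.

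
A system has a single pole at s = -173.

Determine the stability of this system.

Pole at s = -173 is in the left half-plane. Stable.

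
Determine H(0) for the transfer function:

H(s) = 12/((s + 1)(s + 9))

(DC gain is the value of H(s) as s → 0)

DC gain = H(0) = 12/(1 × 9) = 12/9 = 1.3333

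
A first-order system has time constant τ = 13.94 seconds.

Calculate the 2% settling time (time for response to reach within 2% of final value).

For first-order system, 2% settling time ≈ 4τ = 4 × 13.94 = 55.76 s.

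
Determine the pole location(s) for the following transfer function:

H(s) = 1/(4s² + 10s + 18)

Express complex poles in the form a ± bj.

Discriminant = 10² - 4×4×18 = 100 - 288 = -188 < 0, so the poles are a complex conjugate pair s = (-10 ± j√188)/(2×4). Real part = -10/(2×4) = -10/8 = -1.25; imaginary part = ±√188/(2×4) ≈ 1.7139. Poles: s = -1.25 ± 1.7139j.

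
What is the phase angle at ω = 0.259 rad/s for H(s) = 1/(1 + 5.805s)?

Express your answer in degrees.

Phase = -arctan(ωτ) = -arctan(0.259 × 5.805) = -56.4°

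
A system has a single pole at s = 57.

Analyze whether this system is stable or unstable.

Pole at s = 57 is in the right half-plane. Unstable.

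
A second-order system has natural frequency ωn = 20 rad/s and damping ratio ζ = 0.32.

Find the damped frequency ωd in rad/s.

ωd = ωn√(1 - ζ²) = 20√(1 - 0.32²) = 18.95 rad/s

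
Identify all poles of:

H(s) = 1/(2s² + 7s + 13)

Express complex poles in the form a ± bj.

Discriminant = 7² - 4×2×13 = 49 - 104 = -55 < 0, so the poles are a complex conjugate pair s = (-7 ± j√55)/(2×2). Real part = -7/(2×2) = -7/4 = -1.75; imaginary part = ±√55/(2×2) ≈ 1.8540. Poles: s = -1.75 ± 1.8540j.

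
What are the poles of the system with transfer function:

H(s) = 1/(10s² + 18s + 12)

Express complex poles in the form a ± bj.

Discriminant = 18² - 4×10×12 = 324 - 480 = -156 < 0, so the poles are a complex conjugate pair s = (-18 ± j√156)/(2×10). Real part = -18/(2×10) = -18/20 = -0.9; imaginary part = ±√156/(2×10) ≈ 0.6245. Poles: s = -0.9 ± 0.6245j.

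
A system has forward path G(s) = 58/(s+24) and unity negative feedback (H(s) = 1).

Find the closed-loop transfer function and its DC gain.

T(s) = G/(1+GH) = [58/(s+24)] / [1 + 58/(s+24)] = 58/(s+24+58) = 58/(s+82). DC gain = 58/82 = 0.7073.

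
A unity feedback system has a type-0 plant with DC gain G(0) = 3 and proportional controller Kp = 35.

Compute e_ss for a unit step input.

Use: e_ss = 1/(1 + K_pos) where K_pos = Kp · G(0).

K_pos = Kp · G(0) = 35 × 3 = 105. e_ss = 1/(1 + 105) = 0.0094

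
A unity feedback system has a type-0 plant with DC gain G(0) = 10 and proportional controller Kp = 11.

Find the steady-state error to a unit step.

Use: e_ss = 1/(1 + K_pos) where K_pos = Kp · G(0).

K_pos = Kp · G(0) = 11 × 10 = 110. e_ss = 1/(1 + 110) = 0.0090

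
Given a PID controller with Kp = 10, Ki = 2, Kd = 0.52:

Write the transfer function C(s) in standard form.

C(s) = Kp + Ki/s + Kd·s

Substituting values: C(s) = 10 + 2/s + 0.52s = (0.52s² + 10s + 2)/s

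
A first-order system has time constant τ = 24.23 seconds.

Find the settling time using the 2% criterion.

For first-order system, 2% settling time ≈ 4τ = 4 × 24.23 = 96.92 s.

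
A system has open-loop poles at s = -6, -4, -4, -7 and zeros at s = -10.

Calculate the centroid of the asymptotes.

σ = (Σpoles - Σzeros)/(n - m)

σ = (Σpoles - Σzeros)/(n - m) = (-21 - (-10))/(4 - 1) = -11/3 = -3.67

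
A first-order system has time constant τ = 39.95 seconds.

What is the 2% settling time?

For first-order system, 2% settling time ≈ 4τ = 4 × 39.95 = 159.8 s.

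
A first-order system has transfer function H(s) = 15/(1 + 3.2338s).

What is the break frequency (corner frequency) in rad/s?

Corner frequency = 1/τ = 1/3.2338 = 0.309 rad/s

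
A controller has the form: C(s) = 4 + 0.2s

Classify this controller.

This is a Proportional-Derivative (PD) controller.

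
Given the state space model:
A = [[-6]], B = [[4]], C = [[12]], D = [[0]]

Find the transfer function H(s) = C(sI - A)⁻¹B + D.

(sI - A)⁻¹ = 1/(s + 6). H(s) = 12 × 4/(s + 6) + 0 = 48/(s + 6).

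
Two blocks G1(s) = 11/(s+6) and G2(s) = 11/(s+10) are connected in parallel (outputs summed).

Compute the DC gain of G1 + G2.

Parallel: G_eq = G1 + G2. DC gain = G1(0) + G2(0) = 11/6 + 11/10 = 1.8333 + 1.1 = 2.9333.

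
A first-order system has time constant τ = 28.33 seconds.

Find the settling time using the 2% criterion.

For first-order system, 2% settling time ≈ 4τ = 4 × 28.33 = 113.32 s.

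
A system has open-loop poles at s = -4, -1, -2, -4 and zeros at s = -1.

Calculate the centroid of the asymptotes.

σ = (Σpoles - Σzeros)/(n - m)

σ = (Σpoles - Σzeros)/(n - m) = (-11 - (-1))/(4 - 1) = -10/3 = -3.33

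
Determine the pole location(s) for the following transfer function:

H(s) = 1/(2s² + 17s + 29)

Discriminant = 17² - 4×2×29 = 289 - 232 = 57 > 0, so two distinct real poles. Using quadratic formula: s = (-17 ± √57)/(2×2) = (-17 ± √57)/4, with √57 ≈ 7.5498. s₁ ≈ -2.3625, s₂ ≈ -6.1375. Poles: s₁ = -2.3625, s₂ = -6.1375.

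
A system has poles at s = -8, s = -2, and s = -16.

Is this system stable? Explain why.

All poles are in the left half-plane. System is stable.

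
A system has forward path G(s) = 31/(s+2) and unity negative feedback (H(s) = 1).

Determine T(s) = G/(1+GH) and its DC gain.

T(s) = G/(1+GH) = [31/(s+2)] / [1 + 31/(s+2)] = 31/(s+2+31) = 31/(s+33). DC gain = 31/33 = 0.9394.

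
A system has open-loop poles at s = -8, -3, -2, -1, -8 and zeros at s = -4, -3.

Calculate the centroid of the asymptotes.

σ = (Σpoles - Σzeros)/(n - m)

σ = (Σpoles - Σzeros)/(n - m) = (-22 - (-7))/(5 - 2) = -15/3 = -5.0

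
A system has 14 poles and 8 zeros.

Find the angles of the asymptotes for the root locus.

n - m = 14 - 8 = 6. Angles: θk = (2k + 1)·180°/6 = 30°, 90°, 150°, 210°, 270°, 330°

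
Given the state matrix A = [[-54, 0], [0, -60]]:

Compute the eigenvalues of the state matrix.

For diagonal matrix, eigenvalues are diagonal entries: λ₁ = -54, λ₂ = -60.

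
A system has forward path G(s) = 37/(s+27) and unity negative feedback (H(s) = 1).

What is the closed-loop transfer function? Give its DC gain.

T(s) = G/(1+GH) = [37/(s+27)] / [1 + 37/(s+27)] = 37/(s+27+37) = 37/(s+64). DC gain = 37/64 = 0.578125.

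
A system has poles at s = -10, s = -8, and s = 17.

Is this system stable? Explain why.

Pole(s) at s = 17 are not in the left half-plane. System is unstable.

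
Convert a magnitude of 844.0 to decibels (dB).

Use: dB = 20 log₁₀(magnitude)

dB = 20 log₁₀(844.0) = 58.5 dB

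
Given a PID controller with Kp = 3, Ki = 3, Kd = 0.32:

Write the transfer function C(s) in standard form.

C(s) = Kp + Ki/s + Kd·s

Substituting values: C(s) = 3 + 3/s + 0.32s = (0.32s² + 3s + 3)/s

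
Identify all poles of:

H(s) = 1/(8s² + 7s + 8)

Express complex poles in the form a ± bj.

Discriminant = 7² - 4×8×8 = 49 - 256 = -207 < 0, so the poles are a complex conjugate pair s = (-7 ± j√207)/(2×8). Real part = -7/(2×8) = -7/16 = -0.4375; imaginary part = ±√207/(2×8) ≈ 0.8992. Poles: s = -0.4375 ± 0.8992j.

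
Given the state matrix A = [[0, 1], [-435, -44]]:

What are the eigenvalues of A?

det(A - λI) = λ² - (-44)λ + 435 = (λ - (-15))(λ - (-29)). Eigenvalues: -15, -29.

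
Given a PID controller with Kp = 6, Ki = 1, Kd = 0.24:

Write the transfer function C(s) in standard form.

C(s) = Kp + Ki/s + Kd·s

Substituting values: C(s) = 6 + 1/s + 0.24s = (0.24s² + 6s + 1)/s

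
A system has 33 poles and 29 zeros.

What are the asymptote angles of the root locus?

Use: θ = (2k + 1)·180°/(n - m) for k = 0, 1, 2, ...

n - m = 33 - 29 = 4. Angles: θk = (2k + 1)·180°/4 = 45°, 135°, 225°, 315°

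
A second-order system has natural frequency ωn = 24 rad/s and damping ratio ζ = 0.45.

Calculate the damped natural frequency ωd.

ωd = ωn√(1 - ζ²) = 24√(1 - 0.45²) = 21.43 rad/s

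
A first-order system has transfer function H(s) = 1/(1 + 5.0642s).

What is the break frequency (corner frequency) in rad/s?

Corner frequency = 1/τ = 1/5.0642 = 0.197 rad/s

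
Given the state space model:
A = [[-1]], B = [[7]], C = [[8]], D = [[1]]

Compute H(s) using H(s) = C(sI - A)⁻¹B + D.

(sI - A)⁻¹ = 1/(s + 1). H(s) = 8×7/(s + 1) + 1 = (s + 57)/(s + 1).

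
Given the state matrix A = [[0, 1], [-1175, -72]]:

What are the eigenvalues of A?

det(A - λI) = λ² - (-72)λ + 1175 = (λ - (-25))(λ - (-47)). Eigenvalues: -25, -47.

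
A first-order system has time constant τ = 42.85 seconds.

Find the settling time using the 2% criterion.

For first-order system, 2% settling time ≈ 4τ = 4 × 42.85 = 171.4 s.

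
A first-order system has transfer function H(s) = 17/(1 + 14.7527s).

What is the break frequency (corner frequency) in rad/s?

Corner frequency = 1/τ = 1/14.7527 = 0.068 rad/s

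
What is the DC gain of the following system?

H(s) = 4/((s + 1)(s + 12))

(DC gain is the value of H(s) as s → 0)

DC gain = H(0) = 4/(1 × 12) = 4/12 = 0.3333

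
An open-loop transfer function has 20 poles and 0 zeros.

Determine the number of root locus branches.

Root locus has n branches where n = number of poles = 20.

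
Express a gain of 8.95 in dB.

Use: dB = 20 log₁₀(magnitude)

dB = 20 log₁₀(8.95) = 19.0 dB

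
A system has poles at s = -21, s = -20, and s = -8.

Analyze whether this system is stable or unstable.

All poles are in the left half-plane. System is stable.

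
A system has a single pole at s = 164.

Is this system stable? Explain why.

Pole at s = 164 is in the right half-plane. Unstable.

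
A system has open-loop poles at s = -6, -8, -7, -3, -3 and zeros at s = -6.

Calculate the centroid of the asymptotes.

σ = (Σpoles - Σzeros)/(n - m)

σ = (Σpoles - Σzeros)/(n - m) = (-27 - (-6))/(5 - 1) = -21/4 = -5.25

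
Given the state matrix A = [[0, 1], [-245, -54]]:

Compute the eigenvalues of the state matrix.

det(A - λI) = λ² - (-54)λ + 245 = (λ - (-5))(λ - (-49)). Eigenvalues: -5, -49.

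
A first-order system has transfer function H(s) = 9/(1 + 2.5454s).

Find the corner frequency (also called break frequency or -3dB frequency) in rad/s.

Corner frequency = 1/τ = 1/2.5454 = 0.393 rad/s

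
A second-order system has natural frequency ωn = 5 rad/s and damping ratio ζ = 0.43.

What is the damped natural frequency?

ωd = ωn√(1 - ζ²) = 5√(1 - 0.43²) = 4.51 rad/s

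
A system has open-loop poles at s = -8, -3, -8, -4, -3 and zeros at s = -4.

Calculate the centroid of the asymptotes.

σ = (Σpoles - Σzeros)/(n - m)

σ = (Σpoles - Σzeros)/(n - m) = (-26 - (-4))/(5 - 1) = -22/4 = -5.5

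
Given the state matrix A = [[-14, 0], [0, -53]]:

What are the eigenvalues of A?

For diagonal matrix, eigenvalues are diagonal entries: λ₁ = -14, λ₂ = -53.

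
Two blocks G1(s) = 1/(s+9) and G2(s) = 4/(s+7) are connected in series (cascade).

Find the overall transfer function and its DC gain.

Series: multiply transfer functions. G_eq = 1/(s+9) × 4/(s+7) = 4/((s+9)(s+7)). DC gain = 4/(9×7) = 0.0635.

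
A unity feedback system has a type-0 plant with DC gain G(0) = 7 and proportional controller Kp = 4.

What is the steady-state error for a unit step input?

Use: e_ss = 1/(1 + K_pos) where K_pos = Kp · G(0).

K_pos = Kp · G(0) = 4 × 7 = 28. e_ss = 1/(1 + 28) = 0.0345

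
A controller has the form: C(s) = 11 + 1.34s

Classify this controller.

This is a Proportional-Derivative (PD) controller.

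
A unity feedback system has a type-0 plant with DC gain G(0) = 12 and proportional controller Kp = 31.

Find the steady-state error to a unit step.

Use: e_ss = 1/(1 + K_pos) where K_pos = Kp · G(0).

K_pos = Kp · G(0) = 31 × 12 = 372. e_ss = 1/(1 + 372) = 0.0027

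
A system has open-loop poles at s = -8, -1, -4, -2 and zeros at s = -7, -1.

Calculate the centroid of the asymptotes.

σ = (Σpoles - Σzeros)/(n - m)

σ = (Σpoles - Σzeros)/(n - m) = (-15 - (-8))/(4 - 2) = -7/2 = -3.5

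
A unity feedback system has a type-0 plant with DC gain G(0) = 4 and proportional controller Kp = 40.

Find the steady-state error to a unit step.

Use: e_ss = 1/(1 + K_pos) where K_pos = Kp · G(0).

K_pos = Kp · G(0) = 40 × 4 = 160. e_ss = 1/(1 + 160) = 0.0062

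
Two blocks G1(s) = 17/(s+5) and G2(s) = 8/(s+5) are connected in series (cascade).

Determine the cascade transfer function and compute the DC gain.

Series: multiply transfer functions. G_eq = 17/(s+5) × 8/(s+5) = 136/((s+5)(s+5)). DC gain = 136/(5×5) = 5.44.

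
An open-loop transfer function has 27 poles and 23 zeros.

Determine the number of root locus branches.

Root locus has n branches where n = number of poles = 27.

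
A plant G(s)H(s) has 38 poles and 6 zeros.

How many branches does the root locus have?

Root locus has n branches where n = number of poles = 38.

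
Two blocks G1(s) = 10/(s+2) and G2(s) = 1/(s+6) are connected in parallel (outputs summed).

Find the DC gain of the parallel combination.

Parallel: G_eq = G1 + G2. DC gain = G1(0) + G2(0) = 10/2 + 1/6 = 5 + 0.1667 = 5.1667.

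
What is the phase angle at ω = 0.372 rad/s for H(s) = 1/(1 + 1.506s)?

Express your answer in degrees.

Phase = -arctan(ωτ) = -arctan(0.372 × 1.506) = -29.3°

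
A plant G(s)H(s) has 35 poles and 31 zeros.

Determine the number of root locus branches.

Root locus has n branches where n = number of poles = 35.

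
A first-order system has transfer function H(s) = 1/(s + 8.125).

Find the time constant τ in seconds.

For H(s) = 1/(s + 1/τ), the pole is at -1/τ = -8.125, so τ = 1/8.125 = 0.1231 s.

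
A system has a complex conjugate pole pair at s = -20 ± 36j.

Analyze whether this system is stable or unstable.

Real part of poles is -20 (< 0, left half-plane). Stable.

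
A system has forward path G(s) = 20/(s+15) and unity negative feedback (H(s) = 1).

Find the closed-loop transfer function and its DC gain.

T(s) = G/(1+GH) = [20/(s+15)] / [1 + 20/(s+15)] = 20/(s+15+20) = 20/(s+35). DC gain = 20/35 = 0.5714.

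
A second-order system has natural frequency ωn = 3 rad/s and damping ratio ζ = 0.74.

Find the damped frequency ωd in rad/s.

ωd = ωn√(1 - ζ²) = 3√(1 - 0.74²) = 2.02 rad/s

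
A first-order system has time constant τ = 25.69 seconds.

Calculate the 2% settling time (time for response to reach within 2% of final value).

For first-order system, 2% settling time ≈ 4τ = 4 × 25.69 = 102.76 s.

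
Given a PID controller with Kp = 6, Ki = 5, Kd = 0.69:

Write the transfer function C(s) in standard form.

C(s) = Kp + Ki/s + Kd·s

Substituting values: C(s) = 6 + 5/s + 0.69s = (0.69s² + 6s + 5)/s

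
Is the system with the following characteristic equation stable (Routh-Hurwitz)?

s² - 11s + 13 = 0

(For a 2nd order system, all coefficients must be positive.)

Coefficients: 1, -11, 13. b=-11 not positive, so system is unstable.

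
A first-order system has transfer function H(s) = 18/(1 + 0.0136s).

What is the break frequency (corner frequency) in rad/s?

Corner frequency = 1/τ = 1/0.0136 = 73.529 rad/s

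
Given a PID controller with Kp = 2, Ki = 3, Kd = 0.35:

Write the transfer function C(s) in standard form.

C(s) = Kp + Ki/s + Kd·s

Substituting values: C(s) = 2 + 3/s + 0.35s = (0.35s² + 2s + 3)/s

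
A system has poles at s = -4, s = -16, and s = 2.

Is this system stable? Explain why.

Pole(s) at s = 2 are not in the left half-plane. System is unstable.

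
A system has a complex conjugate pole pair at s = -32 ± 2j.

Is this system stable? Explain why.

Real part of poles is -32 (< 0, left half-plane). Stable.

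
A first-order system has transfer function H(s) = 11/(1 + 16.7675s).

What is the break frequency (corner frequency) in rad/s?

Corner frequency = 1/τ = 1/16.7675 = 0.06 rad/s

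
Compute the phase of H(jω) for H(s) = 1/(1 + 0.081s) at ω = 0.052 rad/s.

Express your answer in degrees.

Phase = -arctan(ωτ) = -arctan(0.052 × 0.081) = -0.2°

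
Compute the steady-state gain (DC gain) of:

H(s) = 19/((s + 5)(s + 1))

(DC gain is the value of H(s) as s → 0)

DC gain = H(0) = 19/(5 × 1) = 19/5 = 3.8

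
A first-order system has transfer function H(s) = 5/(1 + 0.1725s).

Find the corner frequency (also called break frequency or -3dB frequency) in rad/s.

Corner frequency = 1/τ = 1/0.1725 = 5.797 rad/s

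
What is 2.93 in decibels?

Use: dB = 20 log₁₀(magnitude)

dB = 20 log₁₀(2.93) = 9.3 dB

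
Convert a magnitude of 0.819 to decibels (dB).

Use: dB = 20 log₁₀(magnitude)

dB = 20 log₁₀(0.819) = -1.7 dB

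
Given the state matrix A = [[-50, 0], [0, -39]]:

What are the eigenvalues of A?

For diagonal matrix, eigenvalues are diagonal entries: λ₁ = -50, λ₂ = -39.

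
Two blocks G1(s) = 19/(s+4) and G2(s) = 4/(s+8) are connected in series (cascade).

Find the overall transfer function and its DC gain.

Series: multiply transfer functions. G_eq = 19/(s+4) × 4/(s+8) = 76/((s+4)(s+8)). DC gain = 76/(4×8) = 2.375.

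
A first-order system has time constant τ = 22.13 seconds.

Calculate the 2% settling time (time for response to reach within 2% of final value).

For first-order system, 2% settling time ≈ 4τ = 4 × 22.13 = 88.52 s.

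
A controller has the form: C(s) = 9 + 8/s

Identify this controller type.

This is a Proportional-Integral (PI) controller.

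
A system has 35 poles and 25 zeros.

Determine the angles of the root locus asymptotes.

n - m = 35 - 25 = 10. Angles: θk = (2k + 1)·180°/10 = 18°, 54°, 90°, 126°, 162°, 198°, 234°, 270°, 306°, 342°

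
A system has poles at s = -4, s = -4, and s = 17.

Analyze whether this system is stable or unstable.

Pole(s) at s = 17 are not in the left half-plane. System is unstable.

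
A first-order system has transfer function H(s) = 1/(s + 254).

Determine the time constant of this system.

For H(s) = 1/(s + 1/τ), the pole is at -1/τ = -254, so τ = 1/254 = 0.0039 s.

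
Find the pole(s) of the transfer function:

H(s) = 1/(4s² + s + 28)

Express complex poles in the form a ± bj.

Discriminant = 1² - 4×4×28 = 1 - 448 = -447 < 0, so the poles are a complex conjugate pair s = (-1 ± j√447)/(2×4). Real part = -1/(2×4) = -1/8 = -0.125; imaginary part = ±√447/(2×4) ≈ 2.6428. Poles: s = -0.125 ± 2.6428j.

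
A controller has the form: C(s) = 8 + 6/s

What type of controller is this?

This is a Proportional-Integral (PI) controller.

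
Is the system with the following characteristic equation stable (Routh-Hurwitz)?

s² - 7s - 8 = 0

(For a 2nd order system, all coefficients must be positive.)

Coefficients: 1, -7, -8. b=-7, c=-8 not positive, so system is unstable.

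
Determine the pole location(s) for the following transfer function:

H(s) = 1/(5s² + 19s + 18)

Discriminant = 19² - 4×5×18 = 361 - 360 = 1 > 0, so two distinct real poles. Using quadratic formula: s = (-19 ± √1)/(2×5) = (-19 ± √1)/10, with √1 = 1. s₁ = -18/10 = -1.8, s₂ = -20/10 = -2. Poles: s₁ = -1.8, s₂ = -2.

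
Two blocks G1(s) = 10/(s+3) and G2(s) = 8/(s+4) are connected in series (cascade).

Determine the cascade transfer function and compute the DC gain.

Series: multiply transfer functions. G_eq = 10/(s+3) × 8/(s+4) = 80/((s+3)(s+4)). DC gain = 80/(3×4) = 6.6667.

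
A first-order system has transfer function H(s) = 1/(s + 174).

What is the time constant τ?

For H(s) = 1/(s + 1/τ), the pole is at -1/τ = -174, so τ = 1/174 = 0.0057 s.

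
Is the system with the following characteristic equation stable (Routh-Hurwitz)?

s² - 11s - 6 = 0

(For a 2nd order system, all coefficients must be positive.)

Coefficients: 1, -11, -6. b=-11, c=-6 not positive, so system is unstable.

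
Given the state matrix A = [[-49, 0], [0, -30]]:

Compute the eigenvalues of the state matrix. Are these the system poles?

For diagonal matrix, eigenvalues are diagonal entries: λ₁ = -49, λ₂ = -30. Eigenvalues of A = system poles.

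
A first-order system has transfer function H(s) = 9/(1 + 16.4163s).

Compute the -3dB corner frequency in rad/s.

Corner frequency = 1/τ = 1/16.4163 = 0.061 rad/s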